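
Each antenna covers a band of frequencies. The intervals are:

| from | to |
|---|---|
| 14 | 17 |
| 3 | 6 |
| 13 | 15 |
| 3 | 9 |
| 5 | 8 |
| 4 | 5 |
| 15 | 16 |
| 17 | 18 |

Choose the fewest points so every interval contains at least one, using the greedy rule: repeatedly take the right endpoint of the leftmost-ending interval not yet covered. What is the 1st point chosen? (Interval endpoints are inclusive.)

5

Sort by right endpoint; whenever an interval is uncovered, place a point at its right end.
Sorted: [4,5] [3,6] [5,8] [3,9] [13,15] [15,16] [14,17] [17,18]
{[4,5],[3,6],[5,8],[3,9]} hit by 5; {[13,15],[15,16],[14,17]} hit by 15; {[17,18]} hit by 18.
Points: 5, 15, 18 (3 total).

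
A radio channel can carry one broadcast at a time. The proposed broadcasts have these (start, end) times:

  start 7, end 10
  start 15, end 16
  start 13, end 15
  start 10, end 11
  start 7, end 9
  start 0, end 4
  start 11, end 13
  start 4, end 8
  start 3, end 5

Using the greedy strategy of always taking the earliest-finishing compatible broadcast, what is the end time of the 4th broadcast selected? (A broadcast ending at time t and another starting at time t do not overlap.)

13

By end time: (0,4), (3,5), (4,8), (7,9), (7,10), (10,11), (11,13), (13,15), (15,16).
Pick (0,4); next start ≥ 4 → (4,8); next start ≥ 8 → (10,11); next start ≥ 11 → (11,13); next start ≥ 13 → (13,15); next start ≥ 15 → (15,16).
Selected: (0,4) (4,8) (10,11) (11,13) (13,15) (15,16)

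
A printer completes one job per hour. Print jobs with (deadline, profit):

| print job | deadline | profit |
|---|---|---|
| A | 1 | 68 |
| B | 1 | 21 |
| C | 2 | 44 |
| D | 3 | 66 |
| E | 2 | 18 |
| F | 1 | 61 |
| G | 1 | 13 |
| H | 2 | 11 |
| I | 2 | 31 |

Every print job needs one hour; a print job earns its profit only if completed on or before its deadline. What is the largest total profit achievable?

By profit: A(d1,68), D(d3,66), F(d1,61), C(d2,44), I(d2,31), B(d1,21), E(d2,18), G(d1,13), H(d2,11)
A→slot 1; D→slot 3; F skipped; C→slot 2; I skipped; B skipped; E skipped; G skipped; H skipped.
Profit = 68 + 44 + 66 = 178

178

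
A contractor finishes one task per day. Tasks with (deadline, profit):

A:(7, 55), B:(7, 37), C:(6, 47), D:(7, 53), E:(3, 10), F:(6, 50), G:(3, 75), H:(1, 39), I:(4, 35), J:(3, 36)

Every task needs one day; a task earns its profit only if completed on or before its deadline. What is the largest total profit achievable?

356

Take jobs in profit order; each goes to the latest open slot no later than its deadline.
Profit order: G=75 A=55 D=53 F=50 C=47 H=39 B=37 J=36 I=35 E=10
Assign: G→slot 3, A→slot 7, D→slot 6, F→slot 5, C→slot 4, H→slot 1, B→slot 2, J skipped, I skipped, E skipped.
Slots: [1:H] [2:B] [3:G] [4:C] [5:F] [6:D] [7:A]
Profit = 39 + 37 + 75 + 47 + 50 + 53 + 55 = 356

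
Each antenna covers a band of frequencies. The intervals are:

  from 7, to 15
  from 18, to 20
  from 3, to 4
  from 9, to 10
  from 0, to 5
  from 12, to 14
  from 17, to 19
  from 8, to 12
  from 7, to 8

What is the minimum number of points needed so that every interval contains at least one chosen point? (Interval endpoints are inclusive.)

Sorted: [3,4] [0,5] [7,8] [9,10] [8,12] [12,14] [7,15] [17,19] [18,20]
{[3,4],[0,5]} hit by 4; {[7,8]} hit by 8; {[9,10],[8,12]} hit by 10; {[12,14],[7,15]} hit by 14; {[17,19],[18,20]} hit by 19.
Points: 4, 8, 10, 14, 19 (5 total).

5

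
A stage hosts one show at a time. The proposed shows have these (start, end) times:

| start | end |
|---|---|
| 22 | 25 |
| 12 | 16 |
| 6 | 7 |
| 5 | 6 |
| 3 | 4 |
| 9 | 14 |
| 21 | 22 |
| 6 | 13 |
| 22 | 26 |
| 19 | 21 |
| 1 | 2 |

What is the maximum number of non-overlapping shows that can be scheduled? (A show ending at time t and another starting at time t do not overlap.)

Greedy by earliest finish: after sorting by end time, pick each interval compatible with the last pick.
Sorted by end: (1,2)  (3,4)  (5,6)  (6,7)  (6,13)  (9,14)  (12,16)  (19,21)  (21,22)  (22,25)  (22,26)
take (1,2); take (3,4); take (5,6); take (6,7); skip (6,13); take (9,14); take (19,21); take (21,22); take (22,25); skip (22,26).
Selected 8 shows.

8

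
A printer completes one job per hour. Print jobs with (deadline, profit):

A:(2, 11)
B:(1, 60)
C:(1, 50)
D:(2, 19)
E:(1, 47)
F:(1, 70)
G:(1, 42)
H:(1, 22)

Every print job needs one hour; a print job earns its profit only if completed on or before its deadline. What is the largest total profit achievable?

89

Profit order: F=70 B=60 C=50 E=47 G=42 H=22 D=19 A=11
Assign: F→slot 1, B skipped, C skipped, E skipped, G skipped, H skipped, D→slot 2, A skipped.
Slots: [1:F] [2:D]
Profit = 70 + 19 = 89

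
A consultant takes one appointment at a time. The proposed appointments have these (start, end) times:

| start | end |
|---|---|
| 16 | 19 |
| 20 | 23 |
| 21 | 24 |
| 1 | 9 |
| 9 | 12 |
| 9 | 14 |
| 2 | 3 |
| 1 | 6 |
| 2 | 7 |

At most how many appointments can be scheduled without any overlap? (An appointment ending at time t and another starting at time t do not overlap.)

4

By end time: (2,3), (1,6), (2,7), (1,9), (9,12), (9,14), (16,19), (20,23), (21,24).
Pick (2,3); next start ≥ 3 → (9,12); next start ≥ 12 → (16,19); next start ≥ 19 → (20,23).
Selected 4 appointments.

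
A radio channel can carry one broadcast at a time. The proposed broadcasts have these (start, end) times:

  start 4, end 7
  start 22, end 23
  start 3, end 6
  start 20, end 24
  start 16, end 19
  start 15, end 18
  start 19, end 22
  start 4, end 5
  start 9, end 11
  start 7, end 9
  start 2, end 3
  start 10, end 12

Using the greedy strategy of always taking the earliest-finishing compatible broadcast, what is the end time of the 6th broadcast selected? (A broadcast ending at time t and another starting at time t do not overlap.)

22

Greedy by earliest finish: after sorting by end time, pick each interval compatible with the last pick.
By end time: (2,3), (4,5), (3,6), (4,7), (7,9), (9,11), (10,12), (15,18), (16,19), (19,22), (22,23), (20,24).
Pick (2,3); next start ≥ 3 → (4,5); next start ≥ 5 → (7,9); next start ≥ 9 → (9,11); next start ≥ 11 → (15,18); next start ≥ 18 → (19,22); next start ≥ 22 → (22,23).
Selected: (2,3) (4,5) (7,9) (9,11) (15,18) (19,22) (22,23)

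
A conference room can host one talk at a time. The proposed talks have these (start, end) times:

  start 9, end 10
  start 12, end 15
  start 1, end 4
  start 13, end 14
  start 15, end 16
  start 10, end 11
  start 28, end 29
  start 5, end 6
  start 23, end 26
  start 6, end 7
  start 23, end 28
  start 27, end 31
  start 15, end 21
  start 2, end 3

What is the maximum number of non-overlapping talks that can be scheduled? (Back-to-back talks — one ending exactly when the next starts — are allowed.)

Sorted by end: (2,3)  (1,4)  (5,6)  (6,7)  (9,10)  (10,11)  (13,14)  (12,15)  (15,16)  (15,21)  (23,26)  (23,28)  (28,29)  (27,31)
take (2,3); skip (1,4); take (5,6); take (6,7); take (9,10); take (10,11); take (13,14); take (15,16); take (23,26); take (28,29).
Selected 9 talks.

9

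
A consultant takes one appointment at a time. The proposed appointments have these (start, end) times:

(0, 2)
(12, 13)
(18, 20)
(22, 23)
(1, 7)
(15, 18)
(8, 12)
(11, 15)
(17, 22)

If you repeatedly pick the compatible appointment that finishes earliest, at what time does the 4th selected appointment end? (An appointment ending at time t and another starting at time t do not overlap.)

18

Order by finish time; keep every interval that doesn't clash with the previous kept one.
By end time: (0,2), (1,7), (8,12), (12,13), (11,15), (15,18), (18,20), (17,22), (22,23).
Pick (0,2); next start ≥ 2 → (8,12); next start ≥ 12 → (12,13); next start ≥ 13 → (15,18); next start ≥ 18 → (18,20); next start ≥ 20 → (22,23).
Selected: (0,2) (8,12) (12,13) (15,18) (18,20) (22,23)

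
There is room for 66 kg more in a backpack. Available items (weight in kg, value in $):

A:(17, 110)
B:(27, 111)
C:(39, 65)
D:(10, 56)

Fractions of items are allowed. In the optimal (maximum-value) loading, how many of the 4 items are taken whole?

3

Ratios (sorted): A 6.47, D 5.60, B 4.11, C 1.67
take A (17 @ 110); take D (10 @ 56); take B (27 @ 111); take 12/39 of C → 20.00. Capacity used 66/66.
3 item(s) taken whole; one partial (take 12/39 of C).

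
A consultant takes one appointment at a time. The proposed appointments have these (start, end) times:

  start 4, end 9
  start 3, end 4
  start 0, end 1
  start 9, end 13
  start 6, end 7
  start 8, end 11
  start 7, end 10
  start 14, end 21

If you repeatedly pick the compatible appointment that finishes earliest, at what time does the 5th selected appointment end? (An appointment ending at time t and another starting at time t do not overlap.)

21

Order by finish time; keep every interval that doesn't clash with the previous kept one.
By end time: (0,1), (3,4), (6,7), (4,9), (7,10), (8,11), (9,13), (14,21).
Pick (0,1); next start ≥ 1 → (3,4); next start ≥ 4 → (6,7); next start ≥ 7 → (7,10); next start ≥ 10 → (14,21).
Selected: (0,1) (3,4) (6,7) (7,10) (14,21)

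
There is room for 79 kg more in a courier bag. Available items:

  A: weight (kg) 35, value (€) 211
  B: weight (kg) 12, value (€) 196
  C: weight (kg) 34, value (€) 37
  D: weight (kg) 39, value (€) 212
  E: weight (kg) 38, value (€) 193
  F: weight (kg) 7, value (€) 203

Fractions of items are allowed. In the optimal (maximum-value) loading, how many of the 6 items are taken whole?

3

Sort by value per unit weight and fill in that order.
Ratios (sorted): F 29.00, B 16.33, A 6.03, D 5.44, E 5.08, C 1.09
take F (7 @ 203); take B (12 @ 196); take A (35 @ 211); take 25/39 of D → 135.90. Capacity used 79/79.
3 item(s) taken whole; one partial (take 25/39 of D).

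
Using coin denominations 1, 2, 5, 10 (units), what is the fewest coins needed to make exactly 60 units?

60 = 6×10
Total coins = 6 = 6

6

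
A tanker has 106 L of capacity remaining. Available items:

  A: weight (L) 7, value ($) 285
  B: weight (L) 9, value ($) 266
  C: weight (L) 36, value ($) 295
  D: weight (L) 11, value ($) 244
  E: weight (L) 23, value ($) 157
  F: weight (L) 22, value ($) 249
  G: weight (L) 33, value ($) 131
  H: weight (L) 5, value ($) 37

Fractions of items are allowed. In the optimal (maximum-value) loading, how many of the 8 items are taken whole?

6

Greedy by value/weight ratio, highest first.
Ratios (sorted): A 40.71, B 29.56, D 22.18, F 11.32, C 8.19, H 7.40, E 6.83, G 3.97
take A (7 @ 285); take B (9 @ 266); take D (11 @ 244); take F (22 @ 249); take C (36 @ 295); take H (5 @ 37); take 16/23 of E → 109.22. Capacity used 106/106.
6 item(s) taken whole; one partial (take 16/23 of E).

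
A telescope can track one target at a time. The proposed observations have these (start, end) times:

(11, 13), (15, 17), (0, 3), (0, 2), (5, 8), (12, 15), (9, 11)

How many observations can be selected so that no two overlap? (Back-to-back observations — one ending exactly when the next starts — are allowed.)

5

Sorted by end: (0,2)  (0,3)  (5,8)  (9,11)  (11,13)  (12,15)  (15,17)
take (0,2); take (5,8); take (9,11); take (11,13); take (15,17).
Selected 5 observations.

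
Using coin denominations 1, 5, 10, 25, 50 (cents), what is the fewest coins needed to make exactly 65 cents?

Use the largest denomination that fits, subtract, and repeat.
65 = 1×50 + 1×10 + 1×5
Total coins = 1 + 1 + 1 = 3

3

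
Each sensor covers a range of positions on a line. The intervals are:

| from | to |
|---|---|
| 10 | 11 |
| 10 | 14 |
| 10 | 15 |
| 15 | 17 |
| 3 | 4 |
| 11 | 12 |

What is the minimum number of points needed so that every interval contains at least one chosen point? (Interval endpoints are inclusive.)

3

Sorted: [3,4] [10,11] [11,12] [10,14] [10,15] [15,17]
{[3,4]} hit by 4; {[10,11],[11,12],[10,14],[10,15]} hit by 11; {[15,17]} hit by 17.
Points: 4, 11, 17 (3 total).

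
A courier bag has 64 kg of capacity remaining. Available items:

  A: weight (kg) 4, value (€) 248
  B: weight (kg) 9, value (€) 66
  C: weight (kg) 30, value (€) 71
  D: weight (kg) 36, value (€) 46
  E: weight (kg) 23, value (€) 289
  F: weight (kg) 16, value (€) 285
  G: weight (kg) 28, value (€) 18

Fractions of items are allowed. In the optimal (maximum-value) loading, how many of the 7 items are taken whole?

Order: A (248/4=62.00) > F (285/16=17.81) > E (289/23=12.57) > B (66/9=7.33) > C (71/30=2.37) > D (46/36=1.28) > G (18/28=0.64)
Fill: take A (4 @ 248) → take F (16 @ 285) → take E (23 @ 289) → take B (9 @ 66) → take 12/30 of C → 28.40; 64/64 used.
4 item(s) taken whole; one partial (take 12/30 of C).

4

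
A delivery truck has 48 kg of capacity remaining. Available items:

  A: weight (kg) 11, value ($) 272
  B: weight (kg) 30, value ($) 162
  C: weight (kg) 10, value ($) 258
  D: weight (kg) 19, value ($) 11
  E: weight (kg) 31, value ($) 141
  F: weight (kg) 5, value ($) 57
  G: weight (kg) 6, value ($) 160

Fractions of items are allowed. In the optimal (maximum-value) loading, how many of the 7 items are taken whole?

Greedy by value/weight ratio, highest first.
Order: G (160/6=26.67) > C (258/10=25.80) > A (272/11=24.73) > F (57/5=11.40) > B (162/30=5.40) > E (141/31=4.55) > D (11/19=0.58)
Fill: take G (6 @ 160) → take C (10 @ 258) → take A (11 @ 272) → take F (5 @ 57) → take 16/30 of B → 86.40; 48/48 used.
4 item(s) taken whole; one partial (take 16/30 of B).

4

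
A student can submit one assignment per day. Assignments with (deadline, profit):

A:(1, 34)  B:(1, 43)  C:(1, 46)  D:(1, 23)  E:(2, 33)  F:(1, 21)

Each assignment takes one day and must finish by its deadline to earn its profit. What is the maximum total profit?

79

Sort by profit descending; place each in the latest free slot ≤ its deadline.
Profit order: C=46 B=43 A=34 E=33 D=23 F=21
Assign: C→slot 1, B skipped, A skipped, E→slot 2, D skipped, F skipped.
Slots: [1:C] [2:E]
Profit = 46 + 33 = 79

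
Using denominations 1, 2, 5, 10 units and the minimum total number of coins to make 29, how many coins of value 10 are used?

2

Use the largest denomination that fits, subtract, and repeat.
29 = 2×10 + 1×5 + 2×2
Count of 10: 2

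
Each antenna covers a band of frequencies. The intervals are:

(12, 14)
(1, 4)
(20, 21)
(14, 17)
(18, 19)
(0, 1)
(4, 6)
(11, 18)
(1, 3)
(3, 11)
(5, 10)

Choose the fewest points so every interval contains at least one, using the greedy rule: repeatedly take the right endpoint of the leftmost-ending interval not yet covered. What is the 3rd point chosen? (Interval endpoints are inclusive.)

14

By right end: [0,1]  [1,3]  [1,4]  [4,6]  [5,10]  [3,11]  [12,14]  [14,17]  [11,18]  [18,19]  [20,21]
[0,1] uncovered → point at 1; [4,6] uncovered → point at 6; [12,14] uncovered → point at 14; [18,19] uncovered → point at 19; [20,21] uncovered → point at 21.
Points: 1, 6, 14, 19, 21 (5 total).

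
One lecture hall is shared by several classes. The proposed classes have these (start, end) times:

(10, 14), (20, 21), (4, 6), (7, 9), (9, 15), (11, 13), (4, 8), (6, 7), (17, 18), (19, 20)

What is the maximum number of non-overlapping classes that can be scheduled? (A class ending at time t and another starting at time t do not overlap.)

7

Sorted by end: (4,6)  (6,7)  (4,8)  (7,9)  (11,13)  (10,14)  (9,15)  (17,18)  (19,20)  (20,21)
take (4,6); take (6,7); skip (4,8); take (7,9); take (11,13); skip (9,15); take (17,18); take (19,20); take (20,21).
Selected 7 classes.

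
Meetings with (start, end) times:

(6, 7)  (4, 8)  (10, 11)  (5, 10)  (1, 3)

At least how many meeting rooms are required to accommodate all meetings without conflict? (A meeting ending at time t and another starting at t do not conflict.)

3

The answer is the maximum number of intervals overlapping at any instant.
Events (time:±→running): 1:+→1 3:-→0 4:+→1 5:+→2 6:+→3 … peak 3.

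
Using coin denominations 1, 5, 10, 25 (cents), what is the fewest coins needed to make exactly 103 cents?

7

Use the largest denomination that fits, subtract, and repeat.
103 − 4×25→3 − 3×1→0
Total coins = 4 + 3 = 7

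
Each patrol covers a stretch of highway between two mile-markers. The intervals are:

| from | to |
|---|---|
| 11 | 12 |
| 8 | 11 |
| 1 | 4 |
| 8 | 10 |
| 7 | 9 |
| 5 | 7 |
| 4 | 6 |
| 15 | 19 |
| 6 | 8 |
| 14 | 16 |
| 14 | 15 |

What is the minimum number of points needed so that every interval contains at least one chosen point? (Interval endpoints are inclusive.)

5

By right end: [1,4]  [4,6]  [5,7]  [6,8]  [7,9]  [8,10]  [8,11]  [11,12]  [14,15]  [14,16]  [15,19]
[1,4] uncovered → point at 4; [5,7] uncovered → point at 7; [8,10] uncovered → point at 10; [11,12] uncovered → point at 12; [14,15] uncovered → point at 15.
Points: 4, 7, 10, 12, 15 (5 total).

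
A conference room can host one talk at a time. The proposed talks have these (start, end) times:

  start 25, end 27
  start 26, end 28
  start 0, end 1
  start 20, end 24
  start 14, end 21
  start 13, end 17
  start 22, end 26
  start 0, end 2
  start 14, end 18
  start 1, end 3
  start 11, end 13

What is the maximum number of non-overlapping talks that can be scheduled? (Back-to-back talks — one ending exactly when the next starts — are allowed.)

By end time: (0,1), (0,2), (1,3), (11,13), (13,17), (14,18), (14,21), (20,24), (22,26), (25,27), (26,28).
Pick (0,1); next start ≥ 1 → (1,3); next start ≥ 3 → (11,13); next start ≥ 13 → (13,17); next start ≥ 17 → (20,24); next start ≥ 24 → (25,27).
Selected 6 talks.

6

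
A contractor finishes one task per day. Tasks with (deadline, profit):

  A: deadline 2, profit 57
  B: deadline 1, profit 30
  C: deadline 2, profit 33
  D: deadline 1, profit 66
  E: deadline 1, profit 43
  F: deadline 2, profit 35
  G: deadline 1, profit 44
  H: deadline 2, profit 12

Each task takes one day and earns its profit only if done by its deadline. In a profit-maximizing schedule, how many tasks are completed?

Profit order: D=66 A=57 G=44 E=43 F=35 C=33 B=30 H=12
Assign: D→slot 1, A→slot 2, G skipped, E skipped, F skipped, C skipped, B skipped, H skipped.
Slots: [1:D] [2:A]
2 of 8 scheduled.

2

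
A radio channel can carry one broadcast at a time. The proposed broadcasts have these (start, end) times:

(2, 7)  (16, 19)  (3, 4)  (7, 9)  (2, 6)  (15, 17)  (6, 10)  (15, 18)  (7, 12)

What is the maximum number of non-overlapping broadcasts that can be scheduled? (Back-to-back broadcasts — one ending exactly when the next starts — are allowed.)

3

Sort by end time and greedily take each interval whose start is ≥ the last chosen end.
By end time: (3,4), (2,6), (2,7), (7,9), (6,10), (7,12), (15,17), (15,18), (16,19).
Pick (3,4); next start ≥ 4 → (7,9); next start ≥ 9 → (15,17).
Selected 3 broadcasts.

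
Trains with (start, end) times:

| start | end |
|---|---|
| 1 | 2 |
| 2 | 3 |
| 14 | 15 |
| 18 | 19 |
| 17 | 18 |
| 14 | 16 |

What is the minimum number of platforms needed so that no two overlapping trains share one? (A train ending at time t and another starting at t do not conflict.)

2

The answer is the maximum number of intervals overlapping at any instant.
starts: [1, 2, 14, 14, 17, 18]
ends:   [2, 3, 15, 16, 18, 19]
s1→1 e2→0 s2→1 e3→0 s14→1 s14→2  — peak 2.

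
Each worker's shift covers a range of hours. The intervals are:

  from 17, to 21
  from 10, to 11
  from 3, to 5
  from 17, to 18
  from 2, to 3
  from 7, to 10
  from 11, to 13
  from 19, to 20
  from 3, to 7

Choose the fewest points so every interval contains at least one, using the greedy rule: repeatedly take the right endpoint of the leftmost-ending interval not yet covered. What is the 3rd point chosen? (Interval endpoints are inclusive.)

13

Process intervals by earliest right end; each time one isn't hit yet, stab at its right endpoint.
Sorted: [2,3] [3,5] [3,7] [7,10] [10,11] [11,13] [17,18] [19,20] [17,21]
{[2,3],[3,5],[3,7]} hit by 3; {[7,10],[10,11]} hit by 10; {[11,13]} hit by 13; {[17,18]} hit by 18; {[19,20],[17,21]} hit by 20.
Points: 3, 10, 13, 18, 20 (5 total).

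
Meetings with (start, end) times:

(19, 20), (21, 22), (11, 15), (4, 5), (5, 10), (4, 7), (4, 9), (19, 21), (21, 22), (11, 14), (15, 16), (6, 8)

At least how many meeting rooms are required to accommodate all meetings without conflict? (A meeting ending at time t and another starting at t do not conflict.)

4

starts: [4, 4, 4, 5, 6, 11, 11, 15, 19, 19, 21, 21]
ends:   [5, 7, 8, 9, 10, 14, 15, 16, 20, 21, 22, 22]
s4→1 s4→2 s4→3 e5→2 s5→3 s6→4  — peak 4.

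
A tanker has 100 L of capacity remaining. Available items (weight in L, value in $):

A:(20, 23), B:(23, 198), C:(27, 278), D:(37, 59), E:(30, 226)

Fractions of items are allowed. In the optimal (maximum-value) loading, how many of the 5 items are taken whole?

Ratios (sorted): C 10.30, B 8.61, E 7.53, D 1.59, A 1.15
take C (27 @ 278); take B (23 @ 198); take E (30 @ 226); take 20/37 of D → 31.89. Capacity used 100/100.
3 item(s) taken whole; one partial (take 20/37 of D).

3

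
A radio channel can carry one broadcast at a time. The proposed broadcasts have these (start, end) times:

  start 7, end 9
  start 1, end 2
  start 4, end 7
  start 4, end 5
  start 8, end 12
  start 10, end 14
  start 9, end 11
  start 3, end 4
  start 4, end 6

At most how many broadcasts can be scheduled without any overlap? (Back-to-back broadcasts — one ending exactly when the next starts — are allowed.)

5

By end time: (1,2), (3,4), (4,5), (4,6), (4,7), (7,9), (9,11), (8,12), (10,14).
Pick (1,2); next start ≥ 2 → (3,4); next start ≥ 4 → (4,5); next start ≥ 5 → (7,9); next start ≥ 9 → (9,11).
Selected 5 broadcasts.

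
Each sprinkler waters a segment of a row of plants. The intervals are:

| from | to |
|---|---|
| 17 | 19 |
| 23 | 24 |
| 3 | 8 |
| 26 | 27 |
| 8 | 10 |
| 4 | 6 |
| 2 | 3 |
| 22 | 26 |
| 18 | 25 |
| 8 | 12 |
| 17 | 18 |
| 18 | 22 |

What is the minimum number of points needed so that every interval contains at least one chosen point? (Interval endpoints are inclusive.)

6

By right end: [2,3]  [4,6]  [3,8]  [8,10]  [8,12]  [17,18]  [17,19]  [18,22]  [23,24]  [18,25]  [22,26]  [26,27]
[2,3] uncovered → point at 3; [4,6] uncovered → point at 6; [8,10] uncovered → point at 10; [17,18] uncovered → point at 18; [23,24] uncovered → point at 24; [26,27] uncovered → point at 27.
Points: 3, 6, 10, 18, 24, 27 (6 total).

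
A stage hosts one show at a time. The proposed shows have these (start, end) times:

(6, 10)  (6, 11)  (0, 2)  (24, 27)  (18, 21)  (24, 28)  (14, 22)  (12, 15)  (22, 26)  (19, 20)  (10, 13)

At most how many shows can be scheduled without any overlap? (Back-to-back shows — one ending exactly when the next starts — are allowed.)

5

Order by finish time; keep every interval that doesn't clash with the previous kept one.
Sorted by end: (0,2)  (6,10)  (6,11)  (10,13)  (12,15)  (19,20)  (18,21)  (14,22)  (22,26)  (24,27)  (24,28)
take (0,2); take (6,10); take (10,13); take (19,20); take (22,26); skip (24,27); skip (24,28).
Selected 5 shows.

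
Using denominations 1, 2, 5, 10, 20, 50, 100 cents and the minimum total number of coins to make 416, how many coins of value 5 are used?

Greedy: take as many of the largest coin as possible, then repeat with the remainder.
416 = 4×100 + 1×10 + 1×5 + 1×1
Count of 5: 1

1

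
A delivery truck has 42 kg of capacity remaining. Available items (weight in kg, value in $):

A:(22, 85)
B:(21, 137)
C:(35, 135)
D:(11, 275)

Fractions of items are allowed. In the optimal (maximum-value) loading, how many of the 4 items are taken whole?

Greedy by value/weight ratio, highest first.
Ratios (sorted): D 25.00, B 6.52, A 3.86, C 3.86
take D (11 @ 275); take B (21 @ 137); take 10/22 of A → 38.64. Capacity used 42/42.
2 item(s) taken whole; one partial (take 10/22 of A).

2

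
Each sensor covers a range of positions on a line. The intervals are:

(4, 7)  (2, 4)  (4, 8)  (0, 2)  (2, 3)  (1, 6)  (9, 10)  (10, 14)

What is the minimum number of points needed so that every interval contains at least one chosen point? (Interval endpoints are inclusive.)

3

Sorted: [0,2] [2,3] [2,4] [1,6] [4,7] [4,8] [9,10] [10,14]
{[0,2],[2,3],[2,4],[1,6]} hit by 2; {[4,7],[4,8]} hit by 7; {[9,10],[10,14]} hit by 10.
Points: 2, 7, 10 (3 total).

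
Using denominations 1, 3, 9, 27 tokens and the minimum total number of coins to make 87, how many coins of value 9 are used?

0

Use the largest denomination that fits, subtract, and repeat.
87 − 3×27→6 − 2×3→0
Count of 9: 0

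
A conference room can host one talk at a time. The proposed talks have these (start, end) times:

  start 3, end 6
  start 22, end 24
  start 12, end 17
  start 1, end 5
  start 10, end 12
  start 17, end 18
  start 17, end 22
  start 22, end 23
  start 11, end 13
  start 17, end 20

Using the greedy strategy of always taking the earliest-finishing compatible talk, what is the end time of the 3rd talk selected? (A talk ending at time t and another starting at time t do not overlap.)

17

By end time: (1,5), (3,6), (10,12), (11,13), (12,17), (17,18), (17,20), (17,22), (22,23), (22,24).
Pick (1,5); next start ≥ 5 → (10,12); next start ≥ 12 → (12,17); next start ≥ 17 → (17,18); next start ≥ 18 → (22,23).
Selected: (1,5) (10,12) (12,17) (17,18) (22,23)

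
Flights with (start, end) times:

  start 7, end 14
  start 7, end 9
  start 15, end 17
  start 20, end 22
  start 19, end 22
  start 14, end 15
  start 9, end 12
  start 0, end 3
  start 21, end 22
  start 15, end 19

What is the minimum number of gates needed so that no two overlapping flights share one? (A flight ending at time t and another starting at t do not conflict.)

3

Count concurrent intervals with a sweep; the peak is the room count.
Events (time:±→running): 0:+→1 3:-→0 7:+→1 7:+→2 9:-→1 9:+→2 12:-→1 14:-→0 14:+→1 15:-→0 15:+→1 15:+→2 17:-→1 19:-→0 19:+→1 20:+→2 21:+→3 … peak 3.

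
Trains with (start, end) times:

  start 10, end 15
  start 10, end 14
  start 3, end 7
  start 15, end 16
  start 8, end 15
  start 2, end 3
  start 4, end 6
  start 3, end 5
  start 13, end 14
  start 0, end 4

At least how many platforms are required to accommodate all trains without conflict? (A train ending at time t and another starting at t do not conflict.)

starts: [0, 2, 3, 3, 4, 8, 10, 10, 13, 15]
ends:   [3, 4, 5, 6, 7, 14, 14, 15, 15, 16]
s0→1 s2→2 e3→1 s3→2 s3→3 e4→2 s4→3 e5→2 e6→1 e7→0 s8→1 s10→2 s10→3 s13→4  — peak 4.

4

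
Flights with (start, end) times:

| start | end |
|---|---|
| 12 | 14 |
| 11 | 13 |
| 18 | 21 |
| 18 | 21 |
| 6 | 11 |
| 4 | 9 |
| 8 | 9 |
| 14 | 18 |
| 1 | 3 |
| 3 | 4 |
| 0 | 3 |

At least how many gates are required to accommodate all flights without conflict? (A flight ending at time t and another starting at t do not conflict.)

3

Events (time:±→running): 0:+→1 1:+→2 3:-→1 3:-→0 3:+→1 4:-→0 4:+→1 6:+→2 8:+→3 … peak 3.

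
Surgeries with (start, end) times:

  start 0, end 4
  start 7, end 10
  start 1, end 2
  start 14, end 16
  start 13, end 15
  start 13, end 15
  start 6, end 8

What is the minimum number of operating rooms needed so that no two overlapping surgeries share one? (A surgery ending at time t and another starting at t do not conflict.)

The answer is the maximum number of intervals overlapping at any instant.
starts: [0, 1, 6, 7, 13, 13, 14]
ends:   [2, 4, 8, 10, 15, 15, 16]
s0→1 s1→2 e2→1 e4→0 s6→1 s7→2 e8→1 e10→0 s13→1 s13→2 s14→3  — peak 3.

3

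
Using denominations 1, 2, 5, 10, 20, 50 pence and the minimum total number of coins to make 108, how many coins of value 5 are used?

1

Use the largest denomination that fits, subtract, and repeat.
108 − 2×50→8 − 1×5→3 − 1×2→1 − 1×1→0
Count of 5: 1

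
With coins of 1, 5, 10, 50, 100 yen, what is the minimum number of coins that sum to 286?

8

Use the largest denomination that fits, subtract, and repeat.
286 − 2×100→86 − 1×50→36 − 3×10→6 − 1×5→1 − 1×1→0
Total coins = 2 + 1 + 3 + 1 + 1 = 8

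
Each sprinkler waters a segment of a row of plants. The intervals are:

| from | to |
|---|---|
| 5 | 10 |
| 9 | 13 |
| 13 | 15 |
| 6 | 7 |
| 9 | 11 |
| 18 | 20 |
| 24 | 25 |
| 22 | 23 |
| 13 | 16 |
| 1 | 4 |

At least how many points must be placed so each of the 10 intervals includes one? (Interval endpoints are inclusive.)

Sorted: [1,4] [6,7] [5,10] [9,11] [9,13] [13,15] [13,16] [18,20] [22,23] [24,25]
{[1,4]} hit by 4; {[6,7],[5,10]} hit by 7; {[9,11],[9,13]} hit by 11; {[13,15],[13,16]} hit by 15; {[18,20]} hit by 20; {[22,23]} hit by 23; {[24,25]} hit by 25.
Points: 4, 7, 11, 15, 20, 23, 25 (7 total).

7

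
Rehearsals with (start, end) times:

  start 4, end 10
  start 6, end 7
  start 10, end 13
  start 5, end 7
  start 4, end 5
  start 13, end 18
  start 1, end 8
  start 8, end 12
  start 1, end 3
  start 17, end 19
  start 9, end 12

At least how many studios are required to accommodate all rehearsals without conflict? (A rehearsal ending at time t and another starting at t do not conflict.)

4

The answer is the maximum number of intervals overlapping at any instant.
starts: [1, 1, 4, 4, 5, 6, 8, 9, 10, 13, 17]
ends:   [3, 5, 7, 7, 8, 10, 12, 12, 13, 18, 19]
s1→1 s1→2 e3→1 s4→2 s4→3 e5→2 s5→3 s6→4  — peak 4.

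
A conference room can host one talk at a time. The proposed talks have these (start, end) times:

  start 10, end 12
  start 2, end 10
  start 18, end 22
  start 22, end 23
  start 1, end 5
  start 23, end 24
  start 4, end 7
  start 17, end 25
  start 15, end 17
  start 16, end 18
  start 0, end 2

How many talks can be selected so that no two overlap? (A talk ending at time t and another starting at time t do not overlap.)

Sorted by end: (0,2)  (1,5)  (4,7)  (2,10)  (10,12)  (15,17)  (16,18)  (18,22)  (22,23)  (23,24)  (17,25)
take (0,2); take (4,7); take (10,12); take (15,17); take (18,22); take (22,23); take (23,24).
Selected 7 talks.

7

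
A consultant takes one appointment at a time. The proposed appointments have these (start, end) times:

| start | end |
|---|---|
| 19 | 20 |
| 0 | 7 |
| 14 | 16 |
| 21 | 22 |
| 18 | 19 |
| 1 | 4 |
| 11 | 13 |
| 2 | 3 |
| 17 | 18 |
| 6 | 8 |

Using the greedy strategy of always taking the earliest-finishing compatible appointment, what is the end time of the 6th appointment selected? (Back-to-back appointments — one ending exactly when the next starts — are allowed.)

Order by finish time; keep every interval that doesn't clash with the previous kept one.
By end time: (2,3), (1,4), (0,7), (6,8), (11,13), (14,16), (17,18), (18,19), (19,20), (21,22).
Pick (2,3); next start ≥ 3 → (6,8); next start ≥ 8 → (11,13); next start ≥ 13 → (14,16); next start ≥ 16 → (17,18); next start ≥ 18 → (18,19); next start ≥ 19 → (19,20); next start ≥ 20 → (21,22).
Selected: (2,3) (6,8) (11,13) (14,16) (17,18) (18,19) (19,20) (21,22)

19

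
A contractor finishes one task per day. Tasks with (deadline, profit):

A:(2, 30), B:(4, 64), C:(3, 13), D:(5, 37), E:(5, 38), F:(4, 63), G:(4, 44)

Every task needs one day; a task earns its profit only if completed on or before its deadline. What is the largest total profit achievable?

246

Take jobs in profit order; each goes to the latest open slot no later than its deadline.
By profit: B(d4,64), F(d4,63), G(d4,44), E(d5,38), D(d5,37), A(d2,30), C(d3,13)
B→slot 4; F→slot 3; G→slot 2; E→slot 5; D→slot 1; A skipped; C skipped.
Profit = 37 + 44 + 63 + 64 + 38 = 246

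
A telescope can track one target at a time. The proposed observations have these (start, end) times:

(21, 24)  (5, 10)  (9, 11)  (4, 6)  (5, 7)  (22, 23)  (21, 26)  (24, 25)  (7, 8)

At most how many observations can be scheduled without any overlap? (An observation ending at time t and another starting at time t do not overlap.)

Sorted by end: (4,6)  (5,7)  (7,8)  (5,10)  (9,11)  (22,23)  (21,24)  (24,25)  (21,26)
take (4,6); take (7,8); skip (5,10); take (9,11); take (22,23); skip (21,24); take (24,25).
Selected 5 observations.

5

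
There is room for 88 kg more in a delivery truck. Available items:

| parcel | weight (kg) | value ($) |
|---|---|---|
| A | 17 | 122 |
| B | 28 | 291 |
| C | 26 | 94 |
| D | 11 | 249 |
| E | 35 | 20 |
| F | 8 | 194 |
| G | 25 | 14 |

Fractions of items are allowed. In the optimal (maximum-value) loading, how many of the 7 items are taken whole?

Ratios (sorted): F 24.25, D 22.64, B 10.39, A 7.18, C 3.62, E 0.57, G 0.56
take F (8 @ 194); take D (11 @ 249); take B (28 @ 291); take A (17 @ 122); take 24/26 of C → 86.77. Capacity used 88/88.
4 item(s) taken whole; one partial (take 24/26 of C).

4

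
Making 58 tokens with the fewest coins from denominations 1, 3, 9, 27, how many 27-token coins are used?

2

Use the largest denomination that fits, subtract, and repeat.
58 − 2×27→4 − 1×3→1 − 1×1→0
Count of 27: 2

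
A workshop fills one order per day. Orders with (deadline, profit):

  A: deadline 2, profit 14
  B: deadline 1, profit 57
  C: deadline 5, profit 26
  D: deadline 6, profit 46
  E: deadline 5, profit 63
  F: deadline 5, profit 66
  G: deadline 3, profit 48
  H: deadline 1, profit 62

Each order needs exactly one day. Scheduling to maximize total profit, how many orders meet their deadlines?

Take jobs in profit order; each goes to the latest open slot no later than its deadline.
Profit order: F=66 E=63 H=62 B=57 G=48 D=46 C=26 A=14
Assign: F→slot 5, E→slot 4, H→slot 1, B skipped, G→slot 3, D→slot 6, C→slot 2, A skipped.
Slots: [1:H] [2:C] [3:G] [4:E] [5:F] [6:D]
6 of 8 scheduled.

6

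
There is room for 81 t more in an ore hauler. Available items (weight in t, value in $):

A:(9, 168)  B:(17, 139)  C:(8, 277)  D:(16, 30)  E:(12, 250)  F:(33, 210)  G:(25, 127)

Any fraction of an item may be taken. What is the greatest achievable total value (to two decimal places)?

1054.16

Ratios (sorted): C 34.62, E 20.83, A 18.67, B 8.18, F 6.36, G 5.08, D 1.88
take C (8 @ 277); take E (12 @ 250); take A (9 @ 168); take B (17 @ 139); take F (33 @ 210); take 2/25 of G → 10.16. Capacity used 81/81.
Total value = 1054.16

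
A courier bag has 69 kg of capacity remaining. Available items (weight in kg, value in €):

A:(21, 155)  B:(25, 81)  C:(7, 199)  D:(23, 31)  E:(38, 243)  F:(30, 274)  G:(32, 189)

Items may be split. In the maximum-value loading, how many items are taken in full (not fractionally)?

3

Sort by value per unit weight and fill in that order.
Order: C (199/7=28.43) > F (274/30=9.13) > A (155/21=7.38) > E (243/38=6.39) > G (189/32=5.91) > B (81/25=3.24) > D (31/23=1.35)
Fill: take C (7 @ 199) → take F (30 @ 274) → take A (21 @ 155) → take 11/38 of E → 70.34; 69/69 used.
3 item(s) taken whole; one partial (take 11/38 of E).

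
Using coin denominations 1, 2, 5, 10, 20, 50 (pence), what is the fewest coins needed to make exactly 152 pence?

152 − 3×50→2 − 1×2→0
Total coins = 3 + 1 = 4

4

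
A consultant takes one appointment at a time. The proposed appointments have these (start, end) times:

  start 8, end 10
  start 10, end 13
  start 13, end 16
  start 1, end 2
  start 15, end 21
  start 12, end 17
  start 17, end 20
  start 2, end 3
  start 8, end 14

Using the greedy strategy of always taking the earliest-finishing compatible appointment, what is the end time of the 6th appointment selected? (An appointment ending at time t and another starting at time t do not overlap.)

Sorted by end: (1,2)  (2,3)  (8,10)  (10,13)  (8,14)  (13,16)  (12,17)  (17,20)  (15,21)
take (1,2); take (2,3); take (8,10); take (10,13); skip (8,14); take (13,16); skip (12,17); take (17,20).
Selected: (1,2) (2,3) (8,10) (10,13) (13,16) (17,20)

20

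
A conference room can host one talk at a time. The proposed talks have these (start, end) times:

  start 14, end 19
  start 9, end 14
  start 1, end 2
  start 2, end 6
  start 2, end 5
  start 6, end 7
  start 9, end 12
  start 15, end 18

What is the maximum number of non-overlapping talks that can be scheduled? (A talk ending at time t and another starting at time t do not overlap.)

5

Sorted by end: (1,2)  (2,5)  (2,6)  (6,7)  (9,12)  (9,14)  (15,18)  (14,19)
take (1,2); take (2,5); skip (2,6); take (6,7); take (9,12); take (15,18).
Selected 5 talks.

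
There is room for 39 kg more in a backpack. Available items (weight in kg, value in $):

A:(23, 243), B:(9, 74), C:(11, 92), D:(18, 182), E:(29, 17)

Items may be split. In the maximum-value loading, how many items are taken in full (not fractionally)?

Ratios (sorted): A 10.57, D 10.11, C 8.36, B 8.22, E 0.59
take A (23 @ 243); take 16/18 of D → 161.78. Capacity used 39/39.
1 item(s) taken whole; one partial (take 16/18 of D).

1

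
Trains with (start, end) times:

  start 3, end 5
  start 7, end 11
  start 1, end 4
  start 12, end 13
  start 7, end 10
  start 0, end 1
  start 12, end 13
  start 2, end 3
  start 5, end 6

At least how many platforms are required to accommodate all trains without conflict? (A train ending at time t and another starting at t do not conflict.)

Count concurrent intervals with a sweep; the peak is the room count.
starts: [0, 1, 2, 3, 5, 7, 7, 12, 12]
ends:   [1, 3, 4, 5, 6, 10, 11, 13, 13]
s0→1 e1→0 s1→1 s2→2  — peak 2.

2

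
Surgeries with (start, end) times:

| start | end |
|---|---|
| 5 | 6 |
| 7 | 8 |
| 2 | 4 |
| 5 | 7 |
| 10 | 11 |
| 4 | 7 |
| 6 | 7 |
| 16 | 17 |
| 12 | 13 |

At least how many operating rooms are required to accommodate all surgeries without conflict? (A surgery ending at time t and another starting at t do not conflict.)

3

The answer is the maximum number of intervals overlapping at any instant.
Events (time:±→running): 2:+→1 4:-→0 4:+→1 5:+→2 5:+→3 … peak 3.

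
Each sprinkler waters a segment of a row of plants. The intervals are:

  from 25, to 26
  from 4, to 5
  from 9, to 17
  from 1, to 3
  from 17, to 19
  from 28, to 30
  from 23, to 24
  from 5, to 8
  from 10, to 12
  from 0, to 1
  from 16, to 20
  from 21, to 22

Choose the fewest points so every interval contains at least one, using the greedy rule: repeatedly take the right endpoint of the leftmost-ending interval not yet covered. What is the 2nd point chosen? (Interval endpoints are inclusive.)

Sort by right endpoint; whenever an interval is uncovered, place a point at its right end.
By right end: [0,1]  [1,3]  [4,5]  [5,8]  [10,12]  [9,17]  [17,19]  [16,20]  [21,22]  [23,24]  [25,26]  [28,30]
[0,1] uncovered → point at 1; [4,5] uncovered → point at 5; [10,12] uncovered → point at 12; [17,19] uncovered → point at 19; [21,22] uncovered → point at 22; [23,24] uncovered → point at 24; [25,26] uncovered → point at 26; [28,30] uncovered → point at 30.
Points: 1, 5, 12, 19, 22, 24, 26, 30 (8 total).

5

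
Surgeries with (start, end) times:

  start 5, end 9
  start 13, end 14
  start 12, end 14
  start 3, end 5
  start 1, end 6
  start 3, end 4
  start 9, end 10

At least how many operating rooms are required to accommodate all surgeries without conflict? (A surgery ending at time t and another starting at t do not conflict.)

3

The answer is the maximum number of intervals overlapping at any instant.
starts: [1, 3, 3, 5, 9, 12, 13]
ends:   [4, 5, 6, 9, 10, 14, 14]
s1→1 s3→2 s3→3  — peak 3.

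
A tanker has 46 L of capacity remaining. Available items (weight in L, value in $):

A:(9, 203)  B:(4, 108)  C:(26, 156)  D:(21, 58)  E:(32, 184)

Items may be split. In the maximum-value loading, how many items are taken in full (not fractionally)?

Order: B (108/4=27.00) > A (203/9=22.56) > C (156/26=6.00) > E (184/32=5.75) > D (58/21=2.76)
Fill: take B (4 @ 108) → take A (9 @ 203) → take C (26 @ 156) → take 7/32 of E → 40.25; 46/46 used.
3 item(s) taken whole; one partial (take 7/32 of E).

3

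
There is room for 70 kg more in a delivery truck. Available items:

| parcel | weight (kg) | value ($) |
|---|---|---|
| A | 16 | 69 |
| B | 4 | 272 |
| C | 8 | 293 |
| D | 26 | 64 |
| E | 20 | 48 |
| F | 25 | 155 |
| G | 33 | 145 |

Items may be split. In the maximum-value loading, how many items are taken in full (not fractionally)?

Ratios (sorted): B 68.00, C 36.62, F 6.20, G 4.39, A 4.31, D 2.46, E 2.40
take B (4 @ 272); take C (8 @ 293); take F (25 @ 155); take G (33 @ 145). Capacity used 70/70.
4 item(s) taken whole.

4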